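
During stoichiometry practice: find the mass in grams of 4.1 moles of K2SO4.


M(K2SO4) = 174.27 g/mol
mass = n × M = 4.1 × 174.27 = 714.51 g

714.51 g


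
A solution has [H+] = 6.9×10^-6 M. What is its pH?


pH = -log10([H+]) = -log10(6.9×10^-6)
= 6 - log10(6.9)
= 6 - 0.84
= 5.16

5.16


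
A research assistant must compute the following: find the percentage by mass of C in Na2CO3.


M(Na2CO3) = 2×22.99 + 1×12.01 + 3×16.0 = 105.99 g/mol
Mass of C = 1 × 12.01 = 12.01 g/mol
% C = 12.01/105.99 × 100 = 11.33%

11.33%


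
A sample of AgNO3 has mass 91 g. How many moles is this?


M(AgNO3) = 169.88 g/mol
n = mass/M = 91/169.88 = 0.5357 mol

0.5357 mol


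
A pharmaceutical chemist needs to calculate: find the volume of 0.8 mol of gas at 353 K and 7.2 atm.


PV = nRT  (R = 0.08206 L·atm/(mol·K))
V = nRT/P = 0.8×0.08206×353/7.2
= 3.219 L

3.219 L


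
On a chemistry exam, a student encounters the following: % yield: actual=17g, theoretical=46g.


% yield = actual/theoretical × 100
= 17/46 × 100
= 36.96%

36.96%


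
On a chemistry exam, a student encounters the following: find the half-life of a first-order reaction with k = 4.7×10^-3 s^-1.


t½ = ln2/k = 0.693147/(4.7×10^-3 s^-1)
= 147.5 s

147.5 s


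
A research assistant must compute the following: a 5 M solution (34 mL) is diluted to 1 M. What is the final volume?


C1V1 = C2V2
5 × 34 = 1 × V2
V2 = 170/1 = 170.0 mL

170.0 mL


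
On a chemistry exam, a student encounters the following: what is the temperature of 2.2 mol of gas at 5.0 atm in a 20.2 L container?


PV = nRT  (R = 0.08206 L·atm/(mol·K))
T = PV/(nR) = 5.0×20.2/(2.2×0.08206)
= 101.00/0.180532
= 559.46 K

559.46 K


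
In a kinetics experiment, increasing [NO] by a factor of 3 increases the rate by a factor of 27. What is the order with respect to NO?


rate ∝ [NO]^n
3^n = 27 → n = 3
Order in NO: 3

3


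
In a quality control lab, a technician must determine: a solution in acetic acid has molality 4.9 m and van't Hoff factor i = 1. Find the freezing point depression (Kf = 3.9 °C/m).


ΔTf = Kf × m × i
= 3.9 × 4.9 × 1
= 19.11 °C

19.11 °C


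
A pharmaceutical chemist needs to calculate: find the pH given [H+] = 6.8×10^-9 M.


pH = -log10([H+]) = -log10(6.8×10^-9)
= 9 - log10(6.8)
= 9 - 0.83
= 8.17

8.17


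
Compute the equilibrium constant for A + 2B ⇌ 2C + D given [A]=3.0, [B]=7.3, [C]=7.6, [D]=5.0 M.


Kc = [C]^2[D]/([A][B]^2)
= (7.6^2 × 5.0^1)/(3.0^1 × 7.3^2)
= 288.8/159.87
= 1.806

1.806


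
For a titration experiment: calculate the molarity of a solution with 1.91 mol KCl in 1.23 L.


M = n/V = 1.91/1.23 = 1.553 mol/L

1.553 M


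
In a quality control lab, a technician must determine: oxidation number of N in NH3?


x + 3(+1) = 0, so x = -3
Oxidation number: -3

-3


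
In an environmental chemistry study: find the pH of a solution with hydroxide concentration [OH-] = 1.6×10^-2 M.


pOH = -log10([OH-]) = -log10(1.6×10^-2)
= 2 - log10(1.6) = 1.8
pH = 14 - pOH = 14 - 1.8 = 12.2

12.2


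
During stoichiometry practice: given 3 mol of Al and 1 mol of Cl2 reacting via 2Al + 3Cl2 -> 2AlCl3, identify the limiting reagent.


Mole ratio available / coefficient:
  Al: 3/2 = 1.500
  Cl2: 1/3 = 0.333
Smaller ratio is limiting.

Cl2


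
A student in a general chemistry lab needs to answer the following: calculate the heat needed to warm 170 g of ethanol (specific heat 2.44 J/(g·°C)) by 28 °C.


q = mcΔT = 170 × 2.44 × 28
= 11614.40 J

11614.40 J


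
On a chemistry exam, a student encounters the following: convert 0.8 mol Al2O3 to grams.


M(Al2O3) = 101.96 g/mol
mass = n × M = 0.8 × 101.96 = 81.57 g

81.57 g


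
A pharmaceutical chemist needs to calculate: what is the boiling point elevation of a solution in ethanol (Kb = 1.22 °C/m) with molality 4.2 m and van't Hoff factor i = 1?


ΔTb = Kb × m × i
= 1.22 × 4.2 × 1
= 5.124 °C

5.124 °C


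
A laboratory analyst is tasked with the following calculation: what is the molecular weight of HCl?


M(HCl) = 1×1.008 + 1×35.45
= 1.01 + 35.45
= 36.46 g/mol

36.46 g/mol


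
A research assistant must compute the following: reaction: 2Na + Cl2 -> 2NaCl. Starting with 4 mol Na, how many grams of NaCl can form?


Mole ratio NaCl:Na = 2:2
n(NaCl) = 4 × 2/2 = 4.000 mol
mass = 4.000 × 58.44 = 233.76 g

233.76 g


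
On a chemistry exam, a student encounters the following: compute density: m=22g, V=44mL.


ρ = mass/volume
= 22/44
= 0.5 g/mL

0.5 g/mL


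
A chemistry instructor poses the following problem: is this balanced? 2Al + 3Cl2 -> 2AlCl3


Equation: 2Al + 3Cl2 -> 2AlCl3
Check atoms: Al: 2=2, Cl: 6=6
Balanced

Yes, balanced


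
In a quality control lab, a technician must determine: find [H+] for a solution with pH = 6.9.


[H+] = 10^(-pH) = 10^(-6.9)
= 1.26×10^-7 M

1.26×10^-7 M


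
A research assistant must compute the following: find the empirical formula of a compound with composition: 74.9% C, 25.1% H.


Assume 100 g sample. Moles of each element:
  C: 74.9/12.01 = 6.236 mol
  H: 25.1/1.008 = 24.901 mol
Divide by smallest (6.236):
  C: 6.236/6.236 = 1.0
  H: 24.901/6.236 = 3.99
Empirical formula: CH4

CH4


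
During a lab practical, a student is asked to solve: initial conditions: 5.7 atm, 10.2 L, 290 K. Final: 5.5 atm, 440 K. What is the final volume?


P1V1/T1 = P2V2/T2
V2 = P1V1T2/(T1P2)
= 5.7×10.2×440/(290×5.5)
= 16.039 L

16.039 L


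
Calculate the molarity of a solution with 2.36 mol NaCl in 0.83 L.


M = n/V = 2.36/0.83 = 2.843 mol/L

2.843 M


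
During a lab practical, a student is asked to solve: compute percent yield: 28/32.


% yield = actual/theoretical × 100
= 28/32 × 100
= 87.5%

87.5%


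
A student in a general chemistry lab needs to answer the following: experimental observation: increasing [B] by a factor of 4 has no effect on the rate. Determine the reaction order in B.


rate ∝ [B]^n
rate ∝ [B]^0
Order in B: 0

0


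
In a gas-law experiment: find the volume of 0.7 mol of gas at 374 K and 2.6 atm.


PV = nRT  (R = 0.08206 L·atm/(mol·K))
V = nRT/P = 0.7×0.08206×374/2.6
= 8.263 L

8.263 L


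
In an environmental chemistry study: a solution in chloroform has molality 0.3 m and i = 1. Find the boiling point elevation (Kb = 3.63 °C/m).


ΔTb = Kb × m × i
= 3.63 × 0.3 × 1
= 1.089 °C

1.089 °C


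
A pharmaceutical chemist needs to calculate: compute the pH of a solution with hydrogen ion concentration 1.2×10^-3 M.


pH = -log10([H+]) = -log10(1.2×10^-3)
= 3 - log10(1.2)
= 3 - 0.08
= 2.92

2.92


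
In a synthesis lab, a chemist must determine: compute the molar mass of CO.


M(CO) = 1×12.01 + 1×16.0
= 12.01 + 16.0
= 28.01 g/mol

28.01 g/mol


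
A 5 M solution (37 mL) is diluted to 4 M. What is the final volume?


C1V1 = C2V2
5 × 37 = 4 × V2
V2 = 185/4 = 46.25 mL

46.25 mL


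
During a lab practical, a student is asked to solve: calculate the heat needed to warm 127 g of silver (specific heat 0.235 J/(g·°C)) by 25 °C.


q = mcΔT = 127 × 0.235 × 25
= 746.13 J

746.13 J


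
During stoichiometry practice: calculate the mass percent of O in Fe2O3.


M(Fe2O3) = 2×55.85 + 3×16.0 = 159.70 g/mol
Mass of O = 3 × 16.0 = 48.00 g/mol
% O = 48.00/159.70 × 100 = 30.06%

30.06%


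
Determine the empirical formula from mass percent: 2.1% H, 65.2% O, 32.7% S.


Assume 100 g sample. Moles of each element:
  H: 2.1/1.008 = 2.083 mol
  O: 65.2/16.0 = 4.075 mol
  S: 32.7/32.07 = 1.02 mol
Divide by smallest (1.02):
  H: 2.083/1.02 = 2.04
  O: 4.075/1.02 = 4.0
  S: 1.02/1.02 = 1.0
Empirical formula: H2SO4

H2SO4


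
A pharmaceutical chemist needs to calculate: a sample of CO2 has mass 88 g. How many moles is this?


M(CO2) = 44.01 g/mol
n = mass/M = 88/44.01 = 1.9995 mol

1.9995 mol


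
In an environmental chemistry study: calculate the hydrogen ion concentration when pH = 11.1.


[H+] = 10^(-pH) = 10^(-11.1)
= 7.94×10^-12 M

7.94×10^-12 M


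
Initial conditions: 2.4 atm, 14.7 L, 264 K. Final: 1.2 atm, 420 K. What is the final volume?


P1V1/T1 = P2V2/T2
V2 = P1V1T2/(T1P2)
= 2.4×14.7×420/(264×1.2)
= 46.773 L

46.773 L


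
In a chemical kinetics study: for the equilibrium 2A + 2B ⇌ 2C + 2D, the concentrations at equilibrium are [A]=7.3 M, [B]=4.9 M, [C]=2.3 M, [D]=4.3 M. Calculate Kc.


Kc = [C]^2[D]^2/([A]^2[B]^2)
= (2.3^2 × 4.3^2)/(7.3^2 × 4.9^2)
= 97.8121/1279.4929
= 0.07645

0.07645


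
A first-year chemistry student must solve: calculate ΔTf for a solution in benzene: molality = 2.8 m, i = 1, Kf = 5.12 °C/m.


ΔTf = Kf × m × i
= 5.12 × 2.8 × 1
= 14.336 °C

14.336 °C


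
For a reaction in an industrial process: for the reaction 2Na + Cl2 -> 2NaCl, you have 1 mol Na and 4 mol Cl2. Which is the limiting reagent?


Mole ratio available / coefficient:
  Na: 1/2 = 0.500
  Cl2: 4/1 = 4.000
Smaller ratio is limiting.

Na


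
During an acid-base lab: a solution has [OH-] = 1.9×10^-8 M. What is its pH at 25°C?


pOH = -log10([OH-]) = -log10(1.9×10^-8)
= 8 - log10(1.9) = 7.72
pH = 14 - pOH = 14 - 7.72 = 6.28

6.28


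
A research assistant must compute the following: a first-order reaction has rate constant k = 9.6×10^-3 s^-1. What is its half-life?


t½ = ln2/k = 0.693147/(9.6×10^-3 s^-1)
= 72.20 s

72.20 s


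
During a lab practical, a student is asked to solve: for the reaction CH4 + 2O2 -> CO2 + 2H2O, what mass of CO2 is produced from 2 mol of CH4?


Mole ratio CO2:CH4 = 1:1
n(CO2) = 2 × 1/1 = 2.000 mol
mass = 2.000 × 44.01 = 88.02 g

88.02 g


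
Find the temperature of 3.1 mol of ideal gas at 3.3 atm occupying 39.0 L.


PV = nRT  (R = 0.08206 L·atm/(mol·K))
T = PV/(nR) = 3.3×39.0/(3.1×0.08206)
= 128.70/0.254386
= 505.92 K

505.92 K


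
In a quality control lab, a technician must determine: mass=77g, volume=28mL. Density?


ρ = mass/volume
= 77/28
= 2.75 g/mL

2.75 g/mL


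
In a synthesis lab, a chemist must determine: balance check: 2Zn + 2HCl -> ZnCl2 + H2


Equation: 2Zn + 2HCl -> ZnCl2 + H2
Check atoms: Cl: 2=2, H: 2=2, Zn: 2≠1
Not balanced

No, not balanced


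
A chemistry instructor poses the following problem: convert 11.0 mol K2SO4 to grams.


M(K2SO4) = 174.27 g/mol
mass = n × M = 11.0 × 174.27 = 1916.97 g

1916.97 g


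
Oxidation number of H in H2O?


H is +1 with nonmetals
Oxidation number: +1

+1


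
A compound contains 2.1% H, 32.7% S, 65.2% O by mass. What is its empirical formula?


Assume 100 g sample. Moles of each element:
  H: 2.1/1.008 = 2.083 mol
  S: 32.7/32.07 = 1.02 mol
  O: 65.2/16.0 = 4.075 mol
Divide by smallest (1.02):
  H: 2.083/1.02 = 2.04
  S: 1.02/1.02 = 1.0
  O: 4.075/1.02 = 4.0
Empirical formula: H2SO4

H2SO4


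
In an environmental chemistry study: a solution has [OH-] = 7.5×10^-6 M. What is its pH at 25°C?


pOH = -log10([OH-]) = -log10(7.5×10^-6)
= 6 - log10(7.5) = 5.12
pH = 14 - pOH = 14 - 5.12 = 8.88

8.88


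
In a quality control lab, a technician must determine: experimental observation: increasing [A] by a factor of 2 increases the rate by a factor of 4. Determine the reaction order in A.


rate ∝ [A]^n
2^n = 4 → n = 2
Order in A: 2

2


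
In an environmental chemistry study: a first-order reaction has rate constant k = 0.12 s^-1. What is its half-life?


t½ = ln2/k = 0.693147/(0.12 s^-1)
= 5.776 s

5.776 s


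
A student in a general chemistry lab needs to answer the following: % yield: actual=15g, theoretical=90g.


% yield = actual/theoretical × 100
= 15/90 × 100
= 16.67%

16.67%


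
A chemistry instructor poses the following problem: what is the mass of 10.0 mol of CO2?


M(CO2) = 44.01 g/mol
mass = n × M = 10.0 × 44.01 = 440.10 g

440.10 g


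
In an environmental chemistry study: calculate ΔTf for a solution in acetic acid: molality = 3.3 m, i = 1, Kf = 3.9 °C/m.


ΔTf = Kf × m × i
= 3.9 × 3.3 × 1
= 12.87 °C

12.87 °C


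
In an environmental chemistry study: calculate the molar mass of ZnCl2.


M(ZnCl2) = 1×65.38 + 2×35.45
= 65.38 + 70.9
= 136.28 g/mol

136.28 g/mol


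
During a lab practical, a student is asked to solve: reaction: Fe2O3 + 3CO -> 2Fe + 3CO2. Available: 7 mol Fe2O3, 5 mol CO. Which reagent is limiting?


Mole ratio available / coefficient:
  Fe2O3: 7/1 = 7.000
  CO: 5/3 = 1.667
Smaller ratio is limiting.

CO


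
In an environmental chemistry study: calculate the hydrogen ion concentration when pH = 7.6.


[H+] = 10^(-pH) = 10^(-7.6)
= 2.51×10^-8 M

2.51×10^-8 M


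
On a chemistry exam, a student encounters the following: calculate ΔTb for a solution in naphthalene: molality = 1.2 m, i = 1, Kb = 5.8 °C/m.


ΔTb = Kb × m × i
= 5.8 × 1.2 × 1
= 6.96 °C

6.96 °C


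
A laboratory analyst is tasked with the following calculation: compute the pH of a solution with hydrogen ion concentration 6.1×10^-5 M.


pH = -log10([H+]) = -log10(6.1×10^-5)
= 5 - log10(6.1)
= 5 - 0.79
= 4.21

4.21


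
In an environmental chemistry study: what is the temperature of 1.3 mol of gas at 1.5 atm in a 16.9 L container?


PV = nRT  (R = 0.08206 L·atm/(mol·K))
T = PV/(nR) = 1.5×16.9/(1.3×0.08206)
= 25.35/0.106678
= 237.63 K

237.63 K


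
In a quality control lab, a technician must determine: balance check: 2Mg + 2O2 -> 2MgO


Equation: 2Mg + 2O2 -> 2MgO
Check atoms: Mg: 2=2, O: 4≠2
Not balanced

No, not balanced


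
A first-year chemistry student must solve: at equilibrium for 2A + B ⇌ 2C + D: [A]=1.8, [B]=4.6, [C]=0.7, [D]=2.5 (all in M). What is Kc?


Kc = [C]^2[D]/([A]^2[B])
= (0.7^2 × 2.5^1)/(1.8^2 × 4.6^1)
= 1.225/14.904
= 0.08219

0.08219


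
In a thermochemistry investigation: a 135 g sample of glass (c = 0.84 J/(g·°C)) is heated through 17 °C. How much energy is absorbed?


q = mcΔT = 135 × 0.84 × 17
= 1927.80 J

1927.80 J


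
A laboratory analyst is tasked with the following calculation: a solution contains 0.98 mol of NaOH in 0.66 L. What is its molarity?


M = n/V = 0.98/0.66 = 1.485 mol/L

1.485 M


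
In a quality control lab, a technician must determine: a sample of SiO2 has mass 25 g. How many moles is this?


M(SiO2) = 60.09 g/mol
n = mass/M = 25/60.09 = 0.416 mol

0.416 mol


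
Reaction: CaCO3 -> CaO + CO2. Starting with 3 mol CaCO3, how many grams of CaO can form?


Mole ratio CaO:CaCO3 = 1:1
n(CaO) = 3 × 1/1 = 3.000 mol
mass = 3.000 × 56.08 = 168.24 g

168.24 g


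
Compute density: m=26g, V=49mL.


ρ = mass/volume
= 26/49
= 0.531 g/mL

0.531 g/mL


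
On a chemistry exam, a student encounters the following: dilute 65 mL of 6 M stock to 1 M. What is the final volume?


C1V1 = C2V2
6 × 65 = 1 × V2
V2 = 390/1 = 390.0 mL

390.0 mL


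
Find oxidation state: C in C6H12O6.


6x + 12(+1) + 6(-2) = 0, so x = +0
Oxidation number: +0

+0


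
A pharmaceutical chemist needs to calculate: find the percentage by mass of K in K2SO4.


M(K2SO4) = 2×39.1 + 1×32.07 + 4×16.0 = 174.27 g/mol
Mass of K = 2 × 39.1 = 78.20 g/mol
% K = 78.20/174.27 × 100 = 44.87%

44.87%


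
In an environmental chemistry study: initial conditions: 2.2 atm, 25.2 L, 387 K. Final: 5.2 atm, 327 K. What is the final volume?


P1V1/T1 = P2V2/T2
V2 = P1V1T2/(T1P2)
= 2.2×25.2×327/(387×5.2)
= 9.009 L

9.009 L


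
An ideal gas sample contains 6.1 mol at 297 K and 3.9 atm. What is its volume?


PV = nRT  (R = 0.08206 L·atm/(mol·K))
V = nRT/P = 6.1×0.08206×297/3.9
= 38.12 L

38.12 L


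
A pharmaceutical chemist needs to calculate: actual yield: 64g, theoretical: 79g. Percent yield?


% yield = actual/theoretical × 100
= 64/79 × 100
= 81.01%

81.01%


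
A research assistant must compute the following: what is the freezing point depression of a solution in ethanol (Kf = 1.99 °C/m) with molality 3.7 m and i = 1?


ΔTf = Kf × m × i
= 1.99 × 3.7 × 1
= 7.363 °C

7.363 °C


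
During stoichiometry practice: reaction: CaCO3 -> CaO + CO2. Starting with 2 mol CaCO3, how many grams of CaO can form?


Mole ratio CaO:CaCO3 = 1:1
n(CaO) = 2 × 1/1 = 2.000 mol
mass = 2.000 × 56.08 = 112.16 g

112.16 g


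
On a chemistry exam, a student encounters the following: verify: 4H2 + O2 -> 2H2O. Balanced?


Equation: 4H2 + O2 -> 2H2O
Check atoms: H: 8≠4, O: 2=2
Not balanced

No, not balanced


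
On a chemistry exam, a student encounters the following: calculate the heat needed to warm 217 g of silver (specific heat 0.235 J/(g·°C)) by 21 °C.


q = mcΔT = 217 × 0.235 × 21
= 1070.90 J

1070.90 J


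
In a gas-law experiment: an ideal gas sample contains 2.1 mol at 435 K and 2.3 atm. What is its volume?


PV = nRT  (R = 0.08206 L·atm/(mol·K))
V = nRT/P = 2.1×0.08206×435/2.3
= 32.592 L

32.592 L


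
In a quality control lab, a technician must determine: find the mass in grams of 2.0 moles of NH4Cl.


M(NH4Cl) = 53.49 g/mol
mass = n × M = 2.0 × 53.49 = 106.98 g

106.98 g


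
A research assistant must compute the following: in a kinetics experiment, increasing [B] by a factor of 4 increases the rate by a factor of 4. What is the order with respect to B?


rate ∝ [B]^n
4^n = 4 → n = 1
Order in B: 1

1


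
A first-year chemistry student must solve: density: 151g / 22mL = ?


ρ = mass/volume
= 151/22
= 6.864 g/mL

6.864 g/mL


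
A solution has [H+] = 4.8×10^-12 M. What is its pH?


pH = -log10([H+]) = -log10(4.8×10^-12)
= 12 - log10(4.8)
= 12 - 0.68
= 11.32

11.32


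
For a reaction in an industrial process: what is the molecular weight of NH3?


M(NH3) = 1×14.01 + 3×1.008
= 14.01 + 3.02
= 17.03 g/mol

17.03 g/mol


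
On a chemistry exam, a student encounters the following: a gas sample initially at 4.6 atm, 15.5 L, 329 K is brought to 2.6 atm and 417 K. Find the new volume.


P1V1/T1 = P2V2/T2
V2 = P1V1T2/(T1P2)
= 4.6×15.5×417/(329×2.6)
= 34.758 L

34.758 L


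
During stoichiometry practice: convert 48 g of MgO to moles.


M(MgO) = 40.31 g/mol
n = mass/M = 48/40.31 = 1.1908 mol

1.1908 mol


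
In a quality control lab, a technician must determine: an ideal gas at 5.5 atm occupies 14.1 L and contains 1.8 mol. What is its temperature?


PV = nRT  (R = 0.08206 L·atm/(mol·K))
T = PV/(nR) = 5.5×14.1/(1.8×0.08206)
= 77.55/0.147708
= 525.02 K

525.02 K


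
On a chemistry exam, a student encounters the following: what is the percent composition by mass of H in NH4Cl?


M(NH4Cl) = 1×14.01 + 4×1.008 + 1×35.45 = 53.492 g/mol
Mass of H = 4 × 1.008 = 4.032 g/mol
% H = 4.032/53.492 × 100 = 7.54%

7.54%


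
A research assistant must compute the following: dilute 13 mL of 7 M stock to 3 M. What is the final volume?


C1V1 = C2V2
7 × 13 = 3 × V2
V2 = 91/3 = 30.33 mL

30.33 mL


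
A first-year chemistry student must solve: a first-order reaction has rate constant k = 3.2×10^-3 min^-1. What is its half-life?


t½ = ln2/k = 0.693147/(3.2×10^-3 min^-1)
= 216.6 min

216.6 min


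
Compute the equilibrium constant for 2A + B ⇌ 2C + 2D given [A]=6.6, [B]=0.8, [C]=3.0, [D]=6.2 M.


Kc = [C]^2[D]^2/([A]^2[B])
= (3.0^2 × 6.2^2)/(6.6^2 × 0.8^1)
= 345.96/34.848
= 9.928

9.928


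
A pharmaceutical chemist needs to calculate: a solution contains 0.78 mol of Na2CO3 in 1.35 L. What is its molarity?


M = n/V = 0.78/1.35 = 0.578 mol/L

0.578 M


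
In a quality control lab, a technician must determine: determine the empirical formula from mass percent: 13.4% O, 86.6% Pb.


Assume 100 g sample. Moles of each element:
  O: 13.4/16.0 = 0.838 mol
  Pb: 86.6/207.2 = 0.418 mol
Divide by smallest (0.418):
  O: 0.838/0.418 = 2.0
  Pb: 0.418/0.418 = 1.0
Empirical formula: PbO2

PbO2


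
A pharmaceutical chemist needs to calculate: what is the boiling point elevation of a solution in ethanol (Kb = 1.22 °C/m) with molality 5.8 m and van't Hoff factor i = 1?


ΔTb = Kb × m × i
= 1.22 × 5.8 × 1
= 7.076 °C

7.076 °C


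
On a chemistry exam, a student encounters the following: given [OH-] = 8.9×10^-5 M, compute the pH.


pOH = -log10([OH-]) = -log10(8.9×10^-5)
= 5 - log10(8.9) = 4.05
pH = 14 - pOH = 14 - 4.05 = 9.95

9.95


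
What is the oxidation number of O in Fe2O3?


O is usually -2
Oxidation number: -2

-2


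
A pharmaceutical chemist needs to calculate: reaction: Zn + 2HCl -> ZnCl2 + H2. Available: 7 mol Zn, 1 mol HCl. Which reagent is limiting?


Mole ratio available / coefficient:
  Zn: 7/1 = 7.000
  HCl: 1/2 = 0.500
Smaller ratio is limiting.

HCl


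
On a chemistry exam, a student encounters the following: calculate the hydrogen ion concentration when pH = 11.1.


[H+] = 10^(-pH) = 10^(-11.1)
= 7.94×10^-12 M

7.94×10^-12 M


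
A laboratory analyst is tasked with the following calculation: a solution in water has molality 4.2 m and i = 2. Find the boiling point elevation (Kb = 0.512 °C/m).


ΔTb = Kb × m × i
= 0.512 × 4.2 × 2
= 4.3008 °C

4.3008 °C


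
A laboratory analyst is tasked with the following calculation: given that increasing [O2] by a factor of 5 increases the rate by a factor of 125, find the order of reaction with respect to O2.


rate ∝ [O2]^n
5^n = 125 → n = 3
Order in O2: 3

3


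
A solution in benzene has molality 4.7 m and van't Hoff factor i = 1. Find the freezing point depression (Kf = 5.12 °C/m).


ΔTf = Kf × m × i
= 5.12 × 4.7 × 1
= 24.064 °C

24.064 °C


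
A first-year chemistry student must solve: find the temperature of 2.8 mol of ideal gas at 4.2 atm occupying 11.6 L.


PV = nRT  (R = 0.08206 L·atm/(mol·K))
T = PV/(nR) = 4.2×11.6/(2.8×0.08206)
= 48.72/0.229768
= 212.04 K

212.04 K


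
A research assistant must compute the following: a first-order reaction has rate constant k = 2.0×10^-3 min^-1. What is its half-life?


t½ = ln2/k = 0.693147/(2.0×10^-3 min^-1)
= 346.6 min

346.6 min


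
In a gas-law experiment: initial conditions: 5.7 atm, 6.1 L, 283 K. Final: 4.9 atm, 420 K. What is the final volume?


P1V1/T1 = P2V2/T2
V2 = P1V1T2/(T1P2)
= 5.7×6.1×420/(283×4.9)
= 10.531 L

10.531 L


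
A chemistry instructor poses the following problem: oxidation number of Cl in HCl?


halide: -1
Oxidation number: -1

-1


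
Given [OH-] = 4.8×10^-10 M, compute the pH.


pOH = -log10([OH-]) = -log10(4.8×10^-10)
= 10 - log10(4.8) = 9.32
pH = 14 - pOH = 14 - 9.32 = 4.68

4.68


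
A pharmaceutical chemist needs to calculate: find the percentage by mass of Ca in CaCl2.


M(CaCl2) = 1×40.08 + 2×35.45 = 110.98 g/mol
Mass of Ca = 1 × 40.08 = 40.08 g/mol
% Ca = 40.08/110.98 × 100 = 36.11%

36.11%


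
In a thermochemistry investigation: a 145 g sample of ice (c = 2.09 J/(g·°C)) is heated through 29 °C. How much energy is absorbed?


q = mcΔT = 145 × 2.09 × 29
= 8788.45 J

8788.45 J


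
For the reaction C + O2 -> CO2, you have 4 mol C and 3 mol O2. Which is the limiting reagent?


Mole ratio available / coefficient:
  C: 4/1 = 4.000
  O2: 3/1 = 3.000
Smaller ratio is limiting.

O2


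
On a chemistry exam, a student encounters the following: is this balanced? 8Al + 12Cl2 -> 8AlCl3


Equation: 8Al + 12Cl2 -> 8AlCl3
Check atoms: Al: 8=8, Cl: 24=24
Balanced

Yes, balanced


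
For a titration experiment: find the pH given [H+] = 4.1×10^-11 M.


pH = -log10([H+]) = -log10(4.1×10^-11)
= 11 - log10(4.1)
= 11 - 0.61
= 10.39

10.39


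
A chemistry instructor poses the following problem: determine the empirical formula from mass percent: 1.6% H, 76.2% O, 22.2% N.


Assume 100 g sample. Moles of each element:
  H: 1.6/1.008 = 1.587 mol
  O: 76.2/16.0 = 4.763 mol
  N: 22.2/14.01 = 1.585 mol
Divide by smallest (1.585):
  H: 1.587/1.585 = 1.0
  O: 4.763/1.585 = 3.01
  N: 1.585/1.585 = 1.0
Empirical formula: HNO3

HNO3


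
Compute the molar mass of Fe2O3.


M(Fe2O3) = 2×55.85 + 3×16.0
= 111.7 + 48.0
= 159.7 g/mol

159.7 g/mol


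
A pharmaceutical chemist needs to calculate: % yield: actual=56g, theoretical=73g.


% yield = actual/theoretical × 100
= 56/73 × 100
= 76.71%

76.71%


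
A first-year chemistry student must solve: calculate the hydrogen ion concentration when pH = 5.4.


[H+] = 10^(-pH) = 10^(-5.4)
= 3.98×10^-6 M

3.98×10^-6 M


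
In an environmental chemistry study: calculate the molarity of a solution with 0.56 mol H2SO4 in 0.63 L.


M = n/V = 0.56/0.63 = 0.889 mol/L

0.889 M


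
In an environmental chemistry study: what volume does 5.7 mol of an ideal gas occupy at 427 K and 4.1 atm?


PV = nRT  (R = 0.08206 L·atm/(mol·K))
V = nRT/P = 5.7×0.08206×427/4.1
= 48.714 L

48.714 L


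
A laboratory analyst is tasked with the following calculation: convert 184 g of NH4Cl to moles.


M(NH4Cl) = 53.49 g/mol
n = mass/M = 184/53.49 = 3.4399 mol

3.4399 mol


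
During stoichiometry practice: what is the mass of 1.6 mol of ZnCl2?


M(ZnCl2) = 136.28 g/mol
mass = n × M = 1.6 × 136.28 = 218.05 g

218.05 g


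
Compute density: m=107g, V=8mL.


ρ = mass/volume
= 107/8
= 13.375 g/mL

13.375 g/mL


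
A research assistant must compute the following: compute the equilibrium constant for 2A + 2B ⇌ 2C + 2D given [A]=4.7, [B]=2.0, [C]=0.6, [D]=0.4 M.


Kc = [C]^2[D]^2/([A]^2[B]^2)
= (0.6^2 × 0.4^2)/(4.7^2 × 2.0^2)
= 0.0576/88.36
= 6.519×10^-4

6.519×10^-4


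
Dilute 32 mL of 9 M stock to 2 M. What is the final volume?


C1V1 = C2V2
9 × 32 = 2 × V2
V2 = 288/2 = 144.0 mL

144.0 mL


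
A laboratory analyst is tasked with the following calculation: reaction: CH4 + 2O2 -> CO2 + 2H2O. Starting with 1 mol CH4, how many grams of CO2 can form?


Mole ratio CO2:CH4 = 1:1
n(CO2) = 1 × 1/1 = 1.000 mol
mass = 1.000 × 44.01 = 44.01 g

44.01 g


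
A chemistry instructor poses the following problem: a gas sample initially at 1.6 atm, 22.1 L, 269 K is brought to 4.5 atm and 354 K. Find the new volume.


P1V1/T1 = P2V2/T2
V2 = P1V1T2/(T1P2)
= 1.6×22.1×354/(269×4.5)
= 10.341 L

10.341 L


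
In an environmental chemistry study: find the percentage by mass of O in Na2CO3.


M(Na2CO3) = 2×22.99 + 1×12.01 + 3×16.0 = 105.99 g/mol
Mass of O = 3 × 16.0 = 48.00 g/mol
% O = 48.00/105.99 × 100 = 45.29%

45.29%


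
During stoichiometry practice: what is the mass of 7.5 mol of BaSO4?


M(BaSO4) = 233.4 g/mol
mass = n × M = 7.5 × 233.4 = 1750.50 g

1750.50 g


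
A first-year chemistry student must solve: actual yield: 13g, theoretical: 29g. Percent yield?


% yield = actual/theoretical × 100
= 13/29 × 100
= 44.83%

44.83%


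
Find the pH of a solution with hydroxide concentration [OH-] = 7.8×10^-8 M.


pOH = -log10([OH-]) = -log10(7.8×10^-8)
= 8 - log10(7.8) = 7.11
pH = 14 - pOH = 14 - 7.11 = 6.89

6.89


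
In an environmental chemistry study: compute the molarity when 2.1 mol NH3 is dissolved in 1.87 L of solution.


M = n/V = 2.1/1.87 = 1.123 mol/L

1.123 M


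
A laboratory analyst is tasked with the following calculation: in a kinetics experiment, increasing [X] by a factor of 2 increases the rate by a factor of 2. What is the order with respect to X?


rate ∝ [X]^n
2^n = 2 → n = 1
Order in X: 1

1


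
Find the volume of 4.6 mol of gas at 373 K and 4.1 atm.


PV = nRT  (R = 0.08206 L·atm/(mol·K))
V = nRT/P = 4.6×0.08206×373/4.1
= 34.341 L

34.341 L


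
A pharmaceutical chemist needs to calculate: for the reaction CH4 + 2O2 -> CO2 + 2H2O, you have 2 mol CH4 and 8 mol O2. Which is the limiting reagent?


Mole ratio available / coefficient:
  CH4: 2/1 = 2.000
  O2: 8/2 = 4.000
Smaller ratio is limiting.

CH4


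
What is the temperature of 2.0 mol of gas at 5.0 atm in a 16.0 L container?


PV = nRT  (R = 0.08206 L·atm/(mol·K))
T = PV/(nR) = 5.0×16.0/(2.0×0.08206)
= 80.00/0.164120
= 487.45 K

487.45 K


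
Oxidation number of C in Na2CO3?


2(+1) + x + 3(-2) = 0, so x = +4
Oxidation number: +4

+4


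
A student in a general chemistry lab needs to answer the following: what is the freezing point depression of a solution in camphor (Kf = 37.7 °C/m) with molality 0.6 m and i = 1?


ΔTf = Kf × m × i
= 37.7 × 0.6 × 1
= 22.62 °C

22.62 °C


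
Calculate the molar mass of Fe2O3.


M(Fe2O3) = 2×55.85 + 3×16.0
= 111.7 + 48.0
= 159.7 g/mol

159.7 g/mol


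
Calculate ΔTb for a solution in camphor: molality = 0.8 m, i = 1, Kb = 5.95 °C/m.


ΔTb = Kb × m × i
= 5.95 × 0.8 × 1
= 4.76 °C

4.76 °C


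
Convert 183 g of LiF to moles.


M(LiF) = 25.94 g/mol
n = mass/M = 183/25.94 = 7.0547 mol

7.0547 mol


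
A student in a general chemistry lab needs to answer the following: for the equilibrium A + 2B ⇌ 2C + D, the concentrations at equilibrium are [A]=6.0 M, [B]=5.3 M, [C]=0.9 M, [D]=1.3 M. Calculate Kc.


Kc = [C]^2[D]/([A][B]^2)
= (0.9^2 × 1.3^1)/(6.0^1 × 5.3^2)
= 1.053/168.54
= 0.006248

0.006248


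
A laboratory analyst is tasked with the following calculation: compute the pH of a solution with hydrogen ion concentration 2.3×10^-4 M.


pH = -log10([H+]) = -log10(2.3×10^-4)
= 4 - log10(2.3)
= 4 - 0.36
= 3.64

3.64


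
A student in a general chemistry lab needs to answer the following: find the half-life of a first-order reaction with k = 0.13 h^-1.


t½ = ln2/k = 0.693147/(0.13 h^-1)
= 5.332 h

5.332 h


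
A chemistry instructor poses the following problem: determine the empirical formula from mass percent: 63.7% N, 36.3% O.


Assume 100 g sample. Moles of each element:
  N: 63.7/14.01 = 4.547 mol
  O: 36.3/16.0 = 2.269 mol
Divide by smallest (2.269):
  N: 4.547/2.269 = 2.0
  O: 2.269/2.269 = 1.0
Empirical formula: N2O

N2O


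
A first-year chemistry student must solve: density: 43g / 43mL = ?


ρ = mass/volume
= 43/43
= 1.0 g/mL

1.0 g/mL


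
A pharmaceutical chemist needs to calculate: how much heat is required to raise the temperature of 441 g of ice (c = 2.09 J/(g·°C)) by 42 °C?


q = mcΔT = 441 × 2.09 × 42
= 38710.98 J

38710.98 J


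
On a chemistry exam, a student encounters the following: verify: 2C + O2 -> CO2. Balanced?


Equation: 2C + O2 -> CO2
Check atoms: C: 2≠1, O: 2=2
Not balanced

No, not balanced


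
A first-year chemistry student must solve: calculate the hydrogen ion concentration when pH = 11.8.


[H+] = 10^(-pH) = 10^(-11.8)
= 1.58×10^-12 M

1.58×10^-12 M


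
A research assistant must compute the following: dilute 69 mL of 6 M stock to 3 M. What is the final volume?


C1V1 = C2V2
6 × 69 = 3 × V2
V2 = 414/3 = 138.0 mL

138.0 mL


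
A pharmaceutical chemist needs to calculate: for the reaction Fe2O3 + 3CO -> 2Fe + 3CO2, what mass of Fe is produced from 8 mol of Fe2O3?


Mole ratio Fe:Fe2O3 = 2:1
n(Fe) = 8 × 2/1 = 16.000 mol
mass = 16.000 × 55.85 = 893.6 g

893.6 g


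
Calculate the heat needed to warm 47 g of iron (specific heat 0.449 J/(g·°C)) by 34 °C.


q = mcΔT = 47 × 0.449 × 34
= 717.50 J

717.50 J


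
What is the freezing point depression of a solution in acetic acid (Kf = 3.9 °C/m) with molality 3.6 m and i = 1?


ΔTf = Kf × m × i
= 3.9 × 3.6 × 1
= 14.04 °C

14.04 °C


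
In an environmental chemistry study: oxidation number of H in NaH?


H with a metal (hydride): -1
Oxidation number: -1

-1


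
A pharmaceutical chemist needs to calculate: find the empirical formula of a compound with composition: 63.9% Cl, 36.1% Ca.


Assume 100 g sample. Moles of each element:
  Cl: 63.9/35.45 = 1.803 mol
  Ca: 36.1/40.08 = 0.901 mol
Divide by smallest (0.901):
  Cl: 1.803/0.901 = 2.0
  Ca: 0.901/0.901 = 1.0
Empirical formula: CaCl2

CaCl2


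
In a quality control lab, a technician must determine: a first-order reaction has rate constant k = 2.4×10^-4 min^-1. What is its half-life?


t½ = ln2/k = 0.693147/(2.4×10^-4 min^-1)
= 2888 min

2888 min


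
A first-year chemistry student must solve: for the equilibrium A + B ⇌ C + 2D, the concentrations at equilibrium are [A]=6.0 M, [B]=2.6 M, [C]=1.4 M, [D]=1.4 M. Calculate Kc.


Kc = [C][D]^2/([A][B])
= (1.4^1 × 1.4^2)/(6.0^1 × 2.6^1)
= 2.744/15.6
= 0.1759

0.1759


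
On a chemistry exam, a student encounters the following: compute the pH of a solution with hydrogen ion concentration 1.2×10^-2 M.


pH = -log10([H+]) = -log10(1.2×10^-2)
= 2 - log10(1.2)
= 2 - 0.08
= 1.92

1.92


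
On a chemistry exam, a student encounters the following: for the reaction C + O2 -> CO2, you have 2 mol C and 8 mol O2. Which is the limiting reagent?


Mole ratio available / coefficient:
  C: 2/1 = 2.000
  O2: 8/1 = 8.000
Smaller ratio is limiting.

C


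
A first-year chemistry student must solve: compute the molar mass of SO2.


M(SO2) = 1×32.07 + 2×16.0
= 32.07 + 32.0
= 64.07 g/mol

64.07 g/mol


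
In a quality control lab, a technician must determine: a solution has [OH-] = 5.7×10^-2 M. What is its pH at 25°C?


pOH = -log10([OH-]) = -log10(5.7×10^-2)
= 2 - log10(5.7) = 1.24
pH = 14 - pOH = 14 - 1.24 = 12.76

12.76


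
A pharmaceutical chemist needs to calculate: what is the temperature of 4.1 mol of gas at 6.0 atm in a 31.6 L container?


PV = nRT  (R = 0.08206 L·atm/(mol·K))
T = PV/(nR) = 6.0×31.6/(4.1×0.08206)
= 189.60/0.336446
= 563.54 K

563.54 K


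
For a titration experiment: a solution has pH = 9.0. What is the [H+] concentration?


[H+] = 10^(-pH) = 10^(-9.0)
= 1.0×10^-9 M

1.0×10^-9 M


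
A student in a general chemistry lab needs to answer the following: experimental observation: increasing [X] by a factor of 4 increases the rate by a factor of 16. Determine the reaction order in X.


rate ∝ [X]^n
4^n = 16 → n = 2
Order in X: 2

2


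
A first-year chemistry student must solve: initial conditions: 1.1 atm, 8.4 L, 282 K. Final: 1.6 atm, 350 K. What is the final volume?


P1V1/T1 = P2V2/T2
V2 = P1V1T2/(T1P2)
= 1.1×8.4×350/(282×1.6)
= 7.168 L

7.168 L


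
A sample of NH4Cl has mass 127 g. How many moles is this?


M(NH4Cl) = 53.49 g/mol
n = mass/M = 127/53.49 = 2.3743 mol

2.3743 mol


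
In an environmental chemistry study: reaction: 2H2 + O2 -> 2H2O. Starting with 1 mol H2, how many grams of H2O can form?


Mole ratio H2O:H2 = 2:2
n(H2O) = 1 × 2/2 = 1.000 mol
mass = 1.000 × 18.02 = 18.02 g

18.02 g


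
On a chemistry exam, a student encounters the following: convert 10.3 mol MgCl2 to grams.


M(MgCl2) = 95.21 g/mol
mass = n × M = 10.3 × 95.21 = 980.66 g

980.66 g


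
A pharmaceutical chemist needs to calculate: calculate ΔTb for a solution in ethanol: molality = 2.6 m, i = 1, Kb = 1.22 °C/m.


ΔTb = Kb × m × i
= 1.22 × 2.6 × 1
= 3.172 °C

3.172 °C


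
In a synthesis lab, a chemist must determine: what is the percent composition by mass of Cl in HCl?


M(HCl) = 1×1.008 + 1×35.45 = 36.458 g/mol
Mass of Cl = 1 × 35.45 = 35.45 g/mol
% Cl = 35.45/36.458 × 100 = 97.24%

97.24%


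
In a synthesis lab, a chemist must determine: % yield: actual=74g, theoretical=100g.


% yield = actual/theoretical × 100
= 74/100 × 100
= 74.0%

74.0%


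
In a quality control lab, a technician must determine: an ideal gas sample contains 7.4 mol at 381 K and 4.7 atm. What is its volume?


PV = nRT  (R = 0.08206 L·atm/(mol·K))
V = nRT/P = 7.4×0.08206×381/4.7
= 49.226 L

49.226 L


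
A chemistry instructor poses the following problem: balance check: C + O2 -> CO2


Equation: C + O2 -> CO2
Check atoms: C: 1=1, O: 2=2
Balanced

Yes, balanced


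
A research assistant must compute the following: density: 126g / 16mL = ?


ρ = mass/volume
= 126/16
= 7.875 g/mL

7.875 g/mL


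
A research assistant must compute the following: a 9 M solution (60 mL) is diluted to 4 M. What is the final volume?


C1V1 = C2V2
9 × 60 = 4 × V2
V2 = 540/4 = 135.0 mL

135.0 mL


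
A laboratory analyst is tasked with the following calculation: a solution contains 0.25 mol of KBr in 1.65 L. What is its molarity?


M = n/V = 0.25/1.65 = 0.152 mol/L

0.152 M


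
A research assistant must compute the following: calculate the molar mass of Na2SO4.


M(Na2SO4) = 2×22.99 + 1×32.07 + 4×16.0
= 45.98 + 32.07 + 64.0
= 142.05 g/mol

142.05 g/mol


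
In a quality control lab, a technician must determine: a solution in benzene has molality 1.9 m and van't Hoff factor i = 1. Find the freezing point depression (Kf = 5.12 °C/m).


ΔTf = Kf × m × i
= 5.12 × 1.9 × 1
= 9.728 °C

9.728 °C


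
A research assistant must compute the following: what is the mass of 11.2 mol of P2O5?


M(P2O5) = 141.94 g/mol
mass = n × M = 11.2 × 141.94 = 1589.73 g

1589.73 g


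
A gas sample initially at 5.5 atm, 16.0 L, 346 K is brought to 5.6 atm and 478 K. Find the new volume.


P1V1/T1 = P2V2/T2
V2 = P1V1T2/(T1P2)
= 5.5×16.0×478/(346×5.6)
= 21.709 L

21.709 L


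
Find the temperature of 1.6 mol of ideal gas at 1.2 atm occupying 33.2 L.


PV = nRT  (R = 0.08206 L·atm/(mol·K))
T = PV/(nR) = 1.2×33.2/(1.6×0.08206)
= 39.84/0.131296
= 303.44 K

303.44 K


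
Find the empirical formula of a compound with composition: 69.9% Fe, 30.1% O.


Assume 100 g sample. Moles of each element:
  Fe: 69.9/55.85 = 1.252 mol
  O: 30.1/16.0 = 1.881 mol
Divide by smallest (1.252):
  Fe: 1.252/1.252 = 1.0
  O: 1.881/1.252 = 1.5
Multiply all ratios by 2 to obtain whole numbers.
Empirical formula: Fe2O3

Fe2O3


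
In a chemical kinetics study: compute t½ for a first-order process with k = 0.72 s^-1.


t½ = ln2/k = 0.693147/(0.72 s^-1)
= 0.9627 s

0.9627 s


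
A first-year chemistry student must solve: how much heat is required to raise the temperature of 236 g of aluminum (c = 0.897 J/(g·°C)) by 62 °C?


q = mcΔT = 236 × 0.897 × 62
= 13124.90 J

13124.90 J


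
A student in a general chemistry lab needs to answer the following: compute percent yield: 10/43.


% yield = actual/theoretical × 100
= 10/43 × 100
= 23.26%

23.26%


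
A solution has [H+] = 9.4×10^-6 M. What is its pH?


pH = -log10([H+]) = -log10(9.4×10^-6)
= 6 - log10(9.4)
= 6 - 0.97
= 5.03

5.03


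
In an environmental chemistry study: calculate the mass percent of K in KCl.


M(KCl) = 1×39.1 + 1×35.45 = 74.55 g/mol
Mass of K = 1 × 39.1 = 39.10 g/mol
% K = 39.10/74.55 × 100 = 52.45%

52.45%


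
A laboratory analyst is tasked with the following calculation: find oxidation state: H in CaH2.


H with a metal (hydride): -1
Oxidation number: -1

-1


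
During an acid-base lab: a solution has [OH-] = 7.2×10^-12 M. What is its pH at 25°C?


pOH = -log10([OH-]) = -log10(7.2×10^-12)
= 12 - log10(7.2) = 11.14
pH = 14 - pOH = 14 - 11.14 = 2.86

2.86


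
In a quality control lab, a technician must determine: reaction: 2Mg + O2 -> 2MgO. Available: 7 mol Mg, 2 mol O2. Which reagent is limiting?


Mole ratio available / coefficient:
  Mg: 7/2 = 3.500
  O2: 2/1 = 2.000
Smaller ratio is limiting.

O2


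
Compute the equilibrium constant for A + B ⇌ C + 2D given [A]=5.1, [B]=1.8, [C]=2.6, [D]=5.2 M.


Kc = [C][D]^2/([A][B])
= (2.6^1 × 5.2^2)/(5.1^1 × 1.8^1)
= 70.304/9.18
= 7.658

7.658


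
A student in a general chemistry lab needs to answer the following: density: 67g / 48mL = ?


ρ = mass/volume
= 67/48
= 1.396 g/mL

1.396 g/mL


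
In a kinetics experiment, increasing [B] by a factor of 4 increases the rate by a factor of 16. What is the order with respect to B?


rate ∝ [B]^n
4^n = 16 → n = 2
Order in B: 2

2


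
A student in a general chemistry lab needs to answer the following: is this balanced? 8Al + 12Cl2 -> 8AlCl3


Equation: 8Al + 12Cl2 -> 8AlCl3
Check atoms: Al: 8=8, Cl: 24=24
Balanced

Yes, balanced
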